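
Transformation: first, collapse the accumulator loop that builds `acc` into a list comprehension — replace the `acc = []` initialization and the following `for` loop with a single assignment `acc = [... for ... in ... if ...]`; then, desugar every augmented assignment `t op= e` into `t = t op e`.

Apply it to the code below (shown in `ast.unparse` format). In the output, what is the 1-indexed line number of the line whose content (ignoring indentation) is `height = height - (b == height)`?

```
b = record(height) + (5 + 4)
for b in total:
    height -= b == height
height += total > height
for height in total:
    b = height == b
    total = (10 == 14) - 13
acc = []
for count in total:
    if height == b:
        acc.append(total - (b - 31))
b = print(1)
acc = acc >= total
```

3

Transformed code:
b = record(height) + (5 + 4)
for b in total:
    height = height - (b == height)
height = height + (total > height)
for height in total:
    b = height == b
    total = (10 == 14) - 13
acc = [total - (b - 31) for count in total if height == b]
b = print(1)
acc = acc >= total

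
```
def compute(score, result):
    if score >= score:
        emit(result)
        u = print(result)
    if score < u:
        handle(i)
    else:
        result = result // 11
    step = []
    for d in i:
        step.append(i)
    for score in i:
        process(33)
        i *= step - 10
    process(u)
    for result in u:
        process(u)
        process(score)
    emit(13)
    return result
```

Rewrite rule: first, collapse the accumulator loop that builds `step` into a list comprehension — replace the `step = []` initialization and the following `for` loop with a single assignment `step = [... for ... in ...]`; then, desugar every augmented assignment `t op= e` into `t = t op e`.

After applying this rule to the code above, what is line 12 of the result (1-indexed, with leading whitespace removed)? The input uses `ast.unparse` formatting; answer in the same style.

Transformed code:
def compute(score, result):
    if score >= score:
        emit(result)
        u = print(result)
    if score < u:
        handle(i)
    else:
        result = result // 11
    step = [i for d in i]
    for score in i:
        process(33)
        i = i * (step - 10)
    process(u)
    for result in u:
        process(u)
        process(score)
    emit(13)
    return result

i = i * (step - 10)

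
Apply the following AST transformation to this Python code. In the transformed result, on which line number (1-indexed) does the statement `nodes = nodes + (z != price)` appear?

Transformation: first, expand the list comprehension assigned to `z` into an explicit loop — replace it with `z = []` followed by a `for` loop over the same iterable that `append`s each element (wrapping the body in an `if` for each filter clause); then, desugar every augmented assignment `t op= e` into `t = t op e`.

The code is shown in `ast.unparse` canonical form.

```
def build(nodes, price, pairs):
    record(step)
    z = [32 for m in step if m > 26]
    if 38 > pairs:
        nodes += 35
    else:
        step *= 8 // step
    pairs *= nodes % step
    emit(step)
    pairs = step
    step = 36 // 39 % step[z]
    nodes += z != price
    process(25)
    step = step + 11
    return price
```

Transformed code:
def build(nodes, price, pairs):
    record(step)
    z = []
    for m in step:
        if m > 26:
            z.append(32)
    if 38 > pairs:
        nodes = nodes + 35
    else:
        step = step * (8 // step)
    pairs = pairs * (nodes % step)
    emit(step)
    pairs = step
    step = 36 // 39 % step[z]
    nodes = nodes + (z != price)
    process(25)
    step = step + 11
    return price

15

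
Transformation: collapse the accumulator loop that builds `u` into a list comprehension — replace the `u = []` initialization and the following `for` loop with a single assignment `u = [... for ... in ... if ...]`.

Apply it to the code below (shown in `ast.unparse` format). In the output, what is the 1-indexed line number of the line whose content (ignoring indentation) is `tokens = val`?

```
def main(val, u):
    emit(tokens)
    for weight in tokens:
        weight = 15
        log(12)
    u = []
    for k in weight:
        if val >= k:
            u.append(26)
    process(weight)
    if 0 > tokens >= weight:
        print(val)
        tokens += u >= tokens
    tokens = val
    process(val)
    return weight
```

Transformed code:
def main(val, u):
    emit(tokens)
    for weight in tokens:
        weight = 15
        log(12)
    u = [26 for k in weight if val >= k]
    process(weight)
    if 0 > tokens >= weight:
        print(val)
        tokens += u >= tokens
    tokens = val
    process(val)
    return weight

11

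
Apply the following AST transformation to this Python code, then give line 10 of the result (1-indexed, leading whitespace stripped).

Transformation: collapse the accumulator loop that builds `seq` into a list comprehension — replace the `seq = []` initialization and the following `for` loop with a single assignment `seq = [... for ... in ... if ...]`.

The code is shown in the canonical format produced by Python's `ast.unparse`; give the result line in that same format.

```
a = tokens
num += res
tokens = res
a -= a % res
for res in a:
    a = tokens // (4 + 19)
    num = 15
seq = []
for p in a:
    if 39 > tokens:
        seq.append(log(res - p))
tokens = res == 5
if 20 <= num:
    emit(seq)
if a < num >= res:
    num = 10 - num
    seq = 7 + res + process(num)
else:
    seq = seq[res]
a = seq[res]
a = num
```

if 20 <= num:

Transformed code:
a = tokens
num += res
tokens = res
a -= a % res
for res in a:
    a = tokens // (4 + 19)
    num = 15
seq = [log(res - p) for p in a if 39 > tokens]
tokens = res == 5
if 20 <= num:
    emit(seq)
if a < num >= res:
    num = 10 - num
    seq = 7 + res + process(num)
else:
    seq = seq[res]
a = seq[res]
a = num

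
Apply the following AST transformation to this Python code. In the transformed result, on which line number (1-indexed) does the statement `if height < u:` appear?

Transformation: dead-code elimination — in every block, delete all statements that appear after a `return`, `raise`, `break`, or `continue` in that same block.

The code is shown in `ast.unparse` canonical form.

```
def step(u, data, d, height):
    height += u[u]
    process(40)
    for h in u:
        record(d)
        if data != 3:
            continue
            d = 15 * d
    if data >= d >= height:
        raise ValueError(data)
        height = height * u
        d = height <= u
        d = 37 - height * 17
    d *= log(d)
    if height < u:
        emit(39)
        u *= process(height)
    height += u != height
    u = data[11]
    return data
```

Transformed code:
def step(u, data, d, height):
    height += u[u]
    process(40)
    for h in u:
        record(d)
        if data != 3:
            continue
    if data >= d >= height:
        raise ValueError(data)
    d *= log(d)
    if height < u:
        emit(39)
        u *= process(height)
    height += u != height
    u = data[11]
    return data

11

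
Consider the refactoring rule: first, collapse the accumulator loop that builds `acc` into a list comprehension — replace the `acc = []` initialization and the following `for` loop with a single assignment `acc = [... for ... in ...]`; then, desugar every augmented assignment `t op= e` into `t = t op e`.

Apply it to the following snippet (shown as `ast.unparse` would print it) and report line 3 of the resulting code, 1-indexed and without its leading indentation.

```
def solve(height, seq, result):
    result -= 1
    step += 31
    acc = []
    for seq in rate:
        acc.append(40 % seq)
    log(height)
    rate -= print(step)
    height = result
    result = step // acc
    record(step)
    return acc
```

step = step + 31

Transformed code:
def solve(height, seq, result):
    result = result - 1
    step = step + 31
    acc = [40 % seq for seq in rate]
    log(height)
    rate = rate - print(step)
    height = result
    result = step // acc
    record(step)
    return acc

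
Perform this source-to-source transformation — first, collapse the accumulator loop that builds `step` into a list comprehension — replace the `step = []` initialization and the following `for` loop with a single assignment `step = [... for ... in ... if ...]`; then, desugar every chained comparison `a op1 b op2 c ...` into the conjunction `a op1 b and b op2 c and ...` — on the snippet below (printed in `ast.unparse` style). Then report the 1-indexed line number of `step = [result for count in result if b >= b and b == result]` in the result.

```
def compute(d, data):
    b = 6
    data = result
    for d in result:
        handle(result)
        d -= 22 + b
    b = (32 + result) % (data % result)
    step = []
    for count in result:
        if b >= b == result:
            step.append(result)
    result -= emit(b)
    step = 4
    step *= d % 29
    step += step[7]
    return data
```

Transformed code:
def compute(d, data):
    b = 6
    data = result
    for d in result:
        handle(result)
        d -= 22 + b
    b = (32 + result) % (data % result)
    step = [result for count in result if b >= b and b == result]
    result -= emit(b)
    step = 4
    step *= d % 29
    step += step[7]
    return data

8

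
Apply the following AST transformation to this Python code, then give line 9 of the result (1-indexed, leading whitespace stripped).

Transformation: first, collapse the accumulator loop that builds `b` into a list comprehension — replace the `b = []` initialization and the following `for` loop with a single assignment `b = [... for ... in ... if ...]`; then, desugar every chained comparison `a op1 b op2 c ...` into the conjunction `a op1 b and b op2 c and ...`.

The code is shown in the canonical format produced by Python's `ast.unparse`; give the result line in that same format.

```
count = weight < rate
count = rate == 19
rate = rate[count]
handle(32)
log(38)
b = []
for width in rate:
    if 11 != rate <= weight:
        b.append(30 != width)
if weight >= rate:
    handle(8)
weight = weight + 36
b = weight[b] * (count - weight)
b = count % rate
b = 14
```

Transformed code:
count = weight < rate
count = rate == 19
rate = rate[count]
handle(32)
log(38)
b = [30 != width for width in rate if 11 != rate and rate <= weight]
if weight >= rate:
    handle(8)
weight = weight + 36
b = weight[b] * (count - weight)
b = count % rate
b = 14

weight = weight + 36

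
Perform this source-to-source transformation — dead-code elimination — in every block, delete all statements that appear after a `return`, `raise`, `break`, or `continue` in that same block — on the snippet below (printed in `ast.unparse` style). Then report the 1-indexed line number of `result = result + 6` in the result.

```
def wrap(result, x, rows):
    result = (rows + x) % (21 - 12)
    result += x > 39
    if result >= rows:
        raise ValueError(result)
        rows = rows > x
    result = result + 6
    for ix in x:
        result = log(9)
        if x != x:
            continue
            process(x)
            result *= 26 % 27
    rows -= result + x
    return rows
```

Transformed code:
def wrap(result, x, rows):
    result = (rows + x) % (21 - 12)
    result += x > 39
    if result >= rows:
        raise ValueError(result)
    result = result + 6
    for ix in x:
        result = log(9)
        if x != x:
            continue
    rows -= result + x
    return rows

6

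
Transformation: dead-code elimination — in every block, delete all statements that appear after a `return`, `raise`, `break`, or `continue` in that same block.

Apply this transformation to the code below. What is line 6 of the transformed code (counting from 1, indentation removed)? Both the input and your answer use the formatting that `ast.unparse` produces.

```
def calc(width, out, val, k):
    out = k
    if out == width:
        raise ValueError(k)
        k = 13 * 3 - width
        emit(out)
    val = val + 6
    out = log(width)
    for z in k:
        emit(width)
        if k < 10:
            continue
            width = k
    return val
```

Transformed code:
def calc(width, out, val, k):
    out = k
    if out == width:
        raise ValueError(k)
    val = val + 6
    out = log(width)
    for z in k:
        emit(width)
        if k < 10:
            continue
    return val

out = log(width)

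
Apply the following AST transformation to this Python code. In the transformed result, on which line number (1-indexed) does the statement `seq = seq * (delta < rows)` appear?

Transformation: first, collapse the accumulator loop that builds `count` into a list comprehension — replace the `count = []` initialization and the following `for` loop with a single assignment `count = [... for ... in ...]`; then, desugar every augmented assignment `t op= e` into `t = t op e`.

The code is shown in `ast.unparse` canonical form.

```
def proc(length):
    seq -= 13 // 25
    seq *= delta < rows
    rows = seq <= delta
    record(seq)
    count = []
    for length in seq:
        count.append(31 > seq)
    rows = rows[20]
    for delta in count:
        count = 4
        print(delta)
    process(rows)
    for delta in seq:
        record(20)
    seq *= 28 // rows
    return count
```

Transformed code:
def proc(length):
    seq = seq - 13 // 25
    seq = seq * (delta < rows)
    rows = seq <= delta
    record(seq)
    count = [31 > seq for length in seq]
    rows = rows[20]
    for delta in count:
        count = 4
        print(delta)
    process(rows)
    for delta in seq:
        record(20)
    seq = seq * (28 // rows)
    return count

3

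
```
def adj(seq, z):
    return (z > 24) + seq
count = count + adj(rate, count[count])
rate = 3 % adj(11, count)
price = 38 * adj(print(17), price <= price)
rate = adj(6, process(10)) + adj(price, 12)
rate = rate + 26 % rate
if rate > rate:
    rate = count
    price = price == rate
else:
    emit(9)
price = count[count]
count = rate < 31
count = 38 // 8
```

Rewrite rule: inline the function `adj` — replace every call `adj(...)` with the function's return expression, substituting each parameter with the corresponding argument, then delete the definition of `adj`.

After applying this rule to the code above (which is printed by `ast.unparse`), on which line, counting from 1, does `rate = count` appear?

7

Transformed code:
count = count + ((count[count] > 24) + rate)
rate = 3 % ((count > 24) + 11)
price = 38 * (((price <= price) > 24) + print(17))
rate = (process(10) > 24) + 6 + ((12 > 24) + price)
rate = rate + 26 % rate
if rate > rate:
    rate = count
    price = price == rate
else:
    emit(9)
price = count[count]
count = rate < 31
count = 38 // 8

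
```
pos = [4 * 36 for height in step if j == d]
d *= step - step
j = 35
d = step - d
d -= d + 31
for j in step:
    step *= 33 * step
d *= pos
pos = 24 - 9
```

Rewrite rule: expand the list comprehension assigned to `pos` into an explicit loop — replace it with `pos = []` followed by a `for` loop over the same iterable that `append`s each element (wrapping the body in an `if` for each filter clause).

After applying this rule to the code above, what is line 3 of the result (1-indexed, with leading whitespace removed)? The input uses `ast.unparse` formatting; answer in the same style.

if j == d:

Transformed code:
pos = []
for height in step:
    if j == d:
        pos.append(4 * 36)
d *= step - step
j = 35
d = step - d
d -= d + 31
for j in step:
    step *= 33 * step
d *= pos
pos = 24 - 9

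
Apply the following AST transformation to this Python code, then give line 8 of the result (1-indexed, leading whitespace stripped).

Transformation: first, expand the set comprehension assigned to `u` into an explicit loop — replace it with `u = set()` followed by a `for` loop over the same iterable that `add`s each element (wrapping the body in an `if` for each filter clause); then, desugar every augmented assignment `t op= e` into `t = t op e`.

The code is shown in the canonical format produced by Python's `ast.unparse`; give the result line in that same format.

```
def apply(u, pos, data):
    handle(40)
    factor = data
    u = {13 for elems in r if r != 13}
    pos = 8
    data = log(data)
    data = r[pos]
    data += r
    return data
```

Transformed code:
def apply(u, pos, data):
    handle(40)
    factor = data
    u = set()
    for elems in r:
        if r != 13:
            u.add(13)
    pos = 8
    data = log(data)
    data = r[pos]
    data = data + r
    return data

pos = 8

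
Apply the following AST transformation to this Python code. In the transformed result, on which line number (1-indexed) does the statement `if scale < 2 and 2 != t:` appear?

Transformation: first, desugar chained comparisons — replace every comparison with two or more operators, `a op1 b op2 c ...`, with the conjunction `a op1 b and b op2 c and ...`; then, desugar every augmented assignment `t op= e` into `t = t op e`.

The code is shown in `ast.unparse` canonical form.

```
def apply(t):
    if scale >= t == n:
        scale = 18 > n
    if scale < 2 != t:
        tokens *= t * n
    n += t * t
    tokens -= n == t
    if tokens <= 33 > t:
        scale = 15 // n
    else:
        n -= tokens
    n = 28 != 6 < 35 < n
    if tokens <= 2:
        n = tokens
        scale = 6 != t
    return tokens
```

Transformed code:
def apply(t):
    if scale >= t and t == n:
        scale = 18 > n
    if scale < 2 and 2 != t:
        tokens = tokens * (t * n)
    n = n + t * t
    tokens = tokens - (n == t)
    if tokens <= 33 and 33 > t:
        scale = 15 // n
    else:
        n = n - tokens
    n = 28 != 6 and 6 < 35 and (35 < n)
    if tokens <= 2:
        n = tokens
        scale = 6 != t
    return tokens

4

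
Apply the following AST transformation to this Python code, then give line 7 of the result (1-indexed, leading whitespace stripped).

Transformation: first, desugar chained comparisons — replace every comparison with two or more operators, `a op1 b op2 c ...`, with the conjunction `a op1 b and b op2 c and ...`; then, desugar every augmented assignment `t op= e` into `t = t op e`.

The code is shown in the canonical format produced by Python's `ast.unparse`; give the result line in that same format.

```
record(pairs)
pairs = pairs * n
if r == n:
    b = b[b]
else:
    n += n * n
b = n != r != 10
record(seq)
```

b = n != r and r != 10

Transformed code:
record(pairs)
pairs = pairs * n
if r == n:
    b = b[b]
else:
    n = n + n * n
b = n != r and r != 10
record(seq)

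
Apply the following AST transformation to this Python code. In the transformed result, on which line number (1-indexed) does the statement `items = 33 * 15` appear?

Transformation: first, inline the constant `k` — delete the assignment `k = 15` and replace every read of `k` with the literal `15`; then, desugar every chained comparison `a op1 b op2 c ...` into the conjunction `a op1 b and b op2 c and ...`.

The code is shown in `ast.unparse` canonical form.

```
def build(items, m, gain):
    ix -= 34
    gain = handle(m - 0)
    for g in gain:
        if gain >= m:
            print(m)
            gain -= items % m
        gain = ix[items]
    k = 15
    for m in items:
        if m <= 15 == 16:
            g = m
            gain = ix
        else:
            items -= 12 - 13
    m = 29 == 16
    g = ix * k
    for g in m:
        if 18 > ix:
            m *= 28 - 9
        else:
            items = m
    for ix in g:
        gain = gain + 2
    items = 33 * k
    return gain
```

24

Transformed code:
def build(items, m, gain):
    ix -= 34
    gain = handle(m - 0)
    for g in gain:
        if gain >= m:
            print(m)
            gain -= items % m
        gain = ix[items]
    for m in items:
        if m <= 15 and 15 == 16:
            g = m
            gain = ix
        else:
            items -= 12 - 13
    m = 29 == 16
    g = ix * 15
    for g in m:
        if 18 > ix:
            m *= 28 - 9
        else:
            items = m
    for ix in g:
        gain = gain + 2
    items = 33 * 15
    return gain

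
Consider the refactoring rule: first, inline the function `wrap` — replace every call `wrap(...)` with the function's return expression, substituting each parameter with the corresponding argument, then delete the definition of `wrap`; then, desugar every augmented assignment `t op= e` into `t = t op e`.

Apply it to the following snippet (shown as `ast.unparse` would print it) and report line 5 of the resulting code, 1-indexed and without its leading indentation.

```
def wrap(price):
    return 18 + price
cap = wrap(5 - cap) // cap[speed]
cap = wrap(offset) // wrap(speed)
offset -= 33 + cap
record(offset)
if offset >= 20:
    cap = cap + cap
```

if offset >= 20:

Transformed code:
cap = (18 + (5 - cap)) // cap[speed]
cap = (18 + offset) // (18 + speed)
offset = offset - (33 + cap)
record(offset)
if offset >= 20:
    cap = cap + cap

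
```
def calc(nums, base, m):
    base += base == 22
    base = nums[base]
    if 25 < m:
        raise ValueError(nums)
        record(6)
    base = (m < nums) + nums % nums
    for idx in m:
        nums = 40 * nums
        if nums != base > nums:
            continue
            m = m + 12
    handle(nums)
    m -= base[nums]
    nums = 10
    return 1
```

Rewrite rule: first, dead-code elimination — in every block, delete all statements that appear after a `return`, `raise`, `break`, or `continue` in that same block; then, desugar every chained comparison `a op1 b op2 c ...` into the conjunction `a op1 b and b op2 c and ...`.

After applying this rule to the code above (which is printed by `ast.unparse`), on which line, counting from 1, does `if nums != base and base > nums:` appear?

Transformed code:
def calc(nums, base, m):
    base += base == 22
    base = nums[base]
    if 25 < m:
        raise ValueError(nums)
    base = (m < nums) + nums % nums
    for idx in m:
        nums = 40 * nums
        if nums != base and base > nums:
            continue
    handle(nums)
    m -= base[nums]
    nums = 10
    return 1

9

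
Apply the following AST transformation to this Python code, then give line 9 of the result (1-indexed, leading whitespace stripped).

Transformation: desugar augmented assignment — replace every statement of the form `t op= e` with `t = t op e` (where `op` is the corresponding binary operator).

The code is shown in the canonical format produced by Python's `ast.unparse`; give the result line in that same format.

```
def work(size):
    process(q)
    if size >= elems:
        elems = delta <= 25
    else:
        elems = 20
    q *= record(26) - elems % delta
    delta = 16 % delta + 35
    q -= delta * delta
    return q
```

Transformed code:
def work(size):
    process(q)
    if size >= elems:
        elems = delta <= 25
    else:
        elems = 20
    q = q * (record(26) - elems % delta)
    delta = 16 % delta + 35
    q = q - delta * delta
    return q

q = q - delta * delta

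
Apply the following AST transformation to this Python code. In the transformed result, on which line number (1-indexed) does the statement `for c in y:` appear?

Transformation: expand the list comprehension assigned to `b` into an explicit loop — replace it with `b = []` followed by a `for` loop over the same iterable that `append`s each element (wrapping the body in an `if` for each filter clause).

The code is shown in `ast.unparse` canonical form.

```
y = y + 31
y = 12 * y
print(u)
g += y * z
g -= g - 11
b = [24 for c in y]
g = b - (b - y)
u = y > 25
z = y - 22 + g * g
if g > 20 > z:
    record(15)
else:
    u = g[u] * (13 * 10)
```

7

Transformed code:
y = y + 31
y = 12 * y
print(u)
g += y * z
g -= g - 11
b = []
for c in y:
    b.append(24)
g = b - (b - y)
u = y > 25
z = y - 22 + g * g
if g > 20 > z:
    record(15)
else:
    u = g[u] * (13 * 10)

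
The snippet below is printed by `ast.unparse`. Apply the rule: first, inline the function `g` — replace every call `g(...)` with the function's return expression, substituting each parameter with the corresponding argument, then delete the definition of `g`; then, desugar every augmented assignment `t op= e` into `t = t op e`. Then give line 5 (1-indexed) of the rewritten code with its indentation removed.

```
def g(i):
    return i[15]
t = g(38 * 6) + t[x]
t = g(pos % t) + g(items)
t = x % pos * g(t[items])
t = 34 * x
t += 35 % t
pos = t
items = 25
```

t = t + 35 % t

Transformed code:
t = (38 * 6)[15] + t[x]
t = (pos % t)[15] + items[15]
t = x % pos * t[items][15]
t = 34 * x
t = t + 35 % t
pos = t
items = 25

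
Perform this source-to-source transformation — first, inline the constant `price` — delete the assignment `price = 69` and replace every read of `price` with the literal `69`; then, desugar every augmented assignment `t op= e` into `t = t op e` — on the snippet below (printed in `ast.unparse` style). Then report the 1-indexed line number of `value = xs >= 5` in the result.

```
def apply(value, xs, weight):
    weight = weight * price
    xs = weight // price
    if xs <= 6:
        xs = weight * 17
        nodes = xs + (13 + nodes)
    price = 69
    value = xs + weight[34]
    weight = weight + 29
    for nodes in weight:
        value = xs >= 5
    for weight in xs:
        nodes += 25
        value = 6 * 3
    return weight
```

Transformed code:
def apply(value, xs, weight):
    weight = weight * 69
    xs = weight // 69
    if xs <= 6:
        xs = weight * 17
        nodes = xs + (13 + nodes)
    value = xs + weight[34]
    weight = weight + 29
    for nodes in weight:
        value = xs >= 5
    for weight in xs:
        nodes = nodes + 25
        value = 6 * 3
    return weight

10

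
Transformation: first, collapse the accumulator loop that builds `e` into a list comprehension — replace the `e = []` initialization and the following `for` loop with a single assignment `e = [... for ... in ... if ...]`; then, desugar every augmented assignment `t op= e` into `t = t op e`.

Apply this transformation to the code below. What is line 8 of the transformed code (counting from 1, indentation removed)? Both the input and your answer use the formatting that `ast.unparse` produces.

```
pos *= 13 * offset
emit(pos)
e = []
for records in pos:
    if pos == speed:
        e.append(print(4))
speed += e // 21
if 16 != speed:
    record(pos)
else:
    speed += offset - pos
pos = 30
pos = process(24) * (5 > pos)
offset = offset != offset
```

speed = speed + (offset - pos)

Transformed code:
pos = pos * (13 * offset)
emit(pos)
e = [print(4) for records in pos if pos == speed]
speed = speed + e // 21
if 16 != speed:
    record(pos)
else:
    speed = speed + (offset - pos)
pos = 30
pos = process(24) * (5 > pos)
offset = offset != offset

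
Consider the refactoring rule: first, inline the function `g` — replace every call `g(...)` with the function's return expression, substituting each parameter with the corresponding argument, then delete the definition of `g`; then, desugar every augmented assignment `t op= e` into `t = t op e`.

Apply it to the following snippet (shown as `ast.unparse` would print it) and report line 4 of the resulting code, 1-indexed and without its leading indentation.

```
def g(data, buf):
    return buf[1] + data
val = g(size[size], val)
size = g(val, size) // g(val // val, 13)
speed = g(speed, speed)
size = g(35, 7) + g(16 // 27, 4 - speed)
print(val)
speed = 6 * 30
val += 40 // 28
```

size = 7[1] + 35 + ((4 - speed)[1] + 16 // 27)

Transformed code:
val = val[1] + size[size]
size = (size[1] + val) // (13[1] + val // val)
speed = speed[1] + speed
size = 7[1] + 35 + ((4 - speed)[1] + 16 // 27)
print(val)
speed = 6 * 30
val = val + 40 // 28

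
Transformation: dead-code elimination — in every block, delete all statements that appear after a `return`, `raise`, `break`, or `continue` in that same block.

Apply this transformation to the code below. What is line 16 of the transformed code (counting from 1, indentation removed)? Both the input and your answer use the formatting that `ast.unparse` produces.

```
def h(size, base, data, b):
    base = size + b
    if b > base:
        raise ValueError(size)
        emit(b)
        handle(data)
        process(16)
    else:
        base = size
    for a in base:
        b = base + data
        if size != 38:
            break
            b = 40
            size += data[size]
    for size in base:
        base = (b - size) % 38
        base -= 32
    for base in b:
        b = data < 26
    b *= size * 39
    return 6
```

b *= size * 39

Transformed code:
def h(size, base, data, b):
    base = size + b
    if b > base:
        raise ValueError(size)
    else:
        base = size
    for a in base:
        b = base + data
        if size != 38:
            break
    for size in base:
        base = (b - size) % 38
        base -= 32
    for base in b:
        b = data < 26
    b *= size * 39
    return 6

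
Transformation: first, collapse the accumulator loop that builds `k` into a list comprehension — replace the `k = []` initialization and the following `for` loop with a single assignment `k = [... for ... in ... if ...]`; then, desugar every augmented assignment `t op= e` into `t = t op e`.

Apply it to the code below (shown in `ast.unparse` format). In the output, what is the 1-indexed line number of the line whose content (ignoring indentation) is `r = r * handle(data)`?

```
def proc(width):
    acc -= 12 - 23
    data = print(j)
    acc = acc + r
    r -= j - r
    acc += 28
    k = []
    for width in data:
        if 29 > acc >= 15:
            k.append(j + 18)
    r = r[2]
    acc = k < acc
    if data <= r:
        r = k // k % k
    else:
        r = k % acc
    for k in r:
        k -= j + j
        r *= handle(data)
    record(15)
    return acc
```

Transformed code:
def proc(width):
    acc = acc - (12 - 23)
    data = print(j)
    acc = acc + r
    r = r - (j - r)
    acc = acc + 28
    k = [j + 18 for width in data if 29 > acc >= 15]
    r = r[2]
    acc = k < acc
    if data <= r:
        r = k // k % k
    else:
        r = k % acc
    for k in r:
        k = k - (j + j)
        r = r * handle(data)
    record(15)
    return acc

16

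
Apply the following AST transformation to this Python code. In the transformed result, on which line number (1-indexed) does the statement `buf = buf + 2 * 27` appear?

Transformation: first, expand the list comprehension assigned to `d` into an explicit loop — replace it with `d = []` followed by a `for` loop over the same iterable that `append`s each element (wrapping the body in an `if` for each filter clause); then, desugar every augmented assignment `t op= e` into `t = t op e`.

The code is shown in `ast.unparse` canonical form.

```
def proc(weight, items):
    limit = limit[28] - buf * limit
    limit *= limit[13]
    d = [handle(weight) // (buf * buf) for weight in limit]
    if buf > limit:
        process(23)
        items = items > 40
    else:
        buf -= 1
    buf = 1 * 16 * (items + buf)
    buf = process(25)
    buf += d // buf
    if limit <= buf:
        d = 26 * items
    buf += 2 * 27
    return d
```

17

Transformed code:
def proc(weight, items):
    limit = limit[28] - buf * limit
    limit = limit * limit[13]
    d = []
    for weight in limit:
        d.append(handle(weight) // (buf * buf))
    if buf > limit:
        process(23)
        items = items > 40
    else:
        buf = buf - 1
    buf = 1 * 16 * (items + buf)
    buf = process(25)
    buf = buf + d // buf
    if limit <= buf:
        d = 26 * items
    buf = buf + 2 * 27
    return d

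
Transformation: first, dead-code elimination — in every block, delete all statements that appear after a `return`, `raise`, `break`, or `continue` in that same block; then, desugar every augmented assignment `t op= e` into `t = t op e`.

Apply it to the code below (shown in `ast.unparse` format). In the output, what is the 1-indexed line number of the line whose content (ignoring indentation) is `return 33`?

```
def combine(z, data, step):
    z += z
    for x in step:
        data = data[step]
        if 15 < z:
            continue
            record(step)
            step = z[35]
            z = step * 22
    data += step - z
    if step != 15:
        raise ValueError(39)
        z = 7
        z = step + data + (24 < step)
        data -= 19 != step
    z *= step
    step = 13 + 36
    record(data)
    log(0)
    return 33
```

Transformed code:
def combine(z, data, step):
    z = z + z
    for x in step:
        data = data[step]
        if 15 < z:
            continue
    data = data + (step - z)
    if step != 15:
        raise ValueError(39)
    z = z * step
    step = 13 + 36
    record(data)
    log(0)
    return 33

14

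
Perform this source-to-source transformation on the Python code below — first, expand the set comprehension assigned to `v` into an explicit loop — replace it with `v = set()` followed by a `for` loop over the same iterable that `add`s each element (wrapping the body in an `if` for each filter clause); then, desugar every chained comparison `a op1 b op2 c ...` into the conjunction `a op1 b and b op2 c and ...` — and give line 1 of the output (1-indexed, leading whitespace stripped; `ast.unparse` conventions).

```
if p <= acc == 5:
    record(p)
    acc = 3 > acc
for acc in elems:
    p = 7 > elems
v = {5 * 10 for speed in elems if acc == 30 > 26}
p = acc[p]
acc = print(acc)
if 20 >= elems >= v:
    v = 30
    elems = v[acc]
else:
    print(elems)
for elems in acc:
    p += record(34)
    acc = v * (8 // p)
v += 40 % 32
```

Transformed code:
if p <= acc and acc == 5:
    record(p)
    acc = 3 > acc
for acc in elems:
    p = 7 > elems
v = set()
for speed in elems:
    if acc == 30 and 30 > 26:
        v.add(5 * 10)
p = acc[p]
acc = print(acc)
if 20 >= elems and elems >= v:
    v = 30
    elems = v[acc]
else:
    print(elems)
for elems in acc:
    p += record(34)
    acc = v * (8 // p)
v += 40 % 32

if p <= acc and acc == 5:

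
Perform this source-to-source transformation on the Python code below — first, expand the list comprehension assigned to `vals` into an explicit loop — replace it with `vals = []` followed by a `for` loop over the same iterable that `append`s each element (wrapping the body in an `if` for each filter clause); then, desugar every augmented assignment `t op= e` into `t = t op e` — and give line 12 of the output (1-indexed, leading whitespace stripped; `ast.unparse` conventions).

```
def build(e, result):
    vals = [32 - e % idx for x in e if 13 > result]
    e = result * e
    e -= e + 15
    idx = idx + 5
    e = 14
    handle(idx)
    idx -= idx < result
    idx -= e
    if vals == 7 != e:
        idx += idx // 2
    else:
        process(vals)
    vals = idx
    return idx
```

Transformed code:
def build(e, result):
    vals = []
    for x in e:
        if 13 > result:
            vals.append(32 - e % idx)
    e = result * e
    e = e - (e + 15)
    idx = idx + 5
    e = 14
    handle(idx)
    idx = idx - (idx < result)
    idx = idx - e
    if vals == 7 != e:
        idx = idx + idx // 2
    else:
        process(vals)
    vals = idx
    return idx

idx = idx - e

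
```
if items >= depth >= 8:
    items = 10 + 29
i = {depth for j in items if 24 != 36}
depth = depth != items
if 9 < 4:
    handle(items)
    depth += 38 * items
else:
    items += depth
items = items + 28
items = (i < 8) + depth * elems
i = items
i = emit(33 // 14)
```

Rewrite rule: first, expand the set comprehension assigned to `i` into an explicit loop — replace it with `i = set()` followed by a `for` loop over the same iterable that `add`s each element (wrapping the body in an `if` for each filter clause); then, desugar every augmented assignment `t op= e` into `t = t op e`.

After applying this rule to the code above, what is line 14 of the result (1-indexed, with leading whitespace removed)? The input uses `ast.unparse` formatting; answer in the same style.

Transformed code:
if items >= depth >= 8:
    items = 10 + 29
i = set()
for j in items:
    if 24 != 36:
        i.add(depth)
depth = depth != items
if 9 < 4:
    handle(items)
    depth = depth + 38 * items
else:
    items = items + depth
items = items + 28
items = (i < 8) + depth * elems
i = items
i = emit(33 // 14)

items = (i < 8) + depth * elems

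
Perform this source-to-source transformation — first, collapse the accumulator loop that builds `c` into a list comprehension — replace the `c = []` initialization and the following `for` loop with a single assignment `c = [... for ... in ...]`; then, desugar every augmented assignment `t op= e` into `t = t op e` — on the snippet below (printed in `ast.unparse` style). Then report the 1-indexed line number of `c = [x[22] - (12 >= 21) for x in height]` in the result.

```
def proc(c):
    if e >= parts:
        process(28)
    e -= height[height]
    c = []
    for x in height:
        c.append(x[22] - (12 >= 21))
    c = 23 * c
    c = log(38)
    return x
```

Transformed code:
def proc(c):
    if e >= parts:
        process(28)
    e = e - height[height]
    c = [x[22] - (12 >= 21) for x in height]
    c = 23 * c
    c = log(38)
    return x

5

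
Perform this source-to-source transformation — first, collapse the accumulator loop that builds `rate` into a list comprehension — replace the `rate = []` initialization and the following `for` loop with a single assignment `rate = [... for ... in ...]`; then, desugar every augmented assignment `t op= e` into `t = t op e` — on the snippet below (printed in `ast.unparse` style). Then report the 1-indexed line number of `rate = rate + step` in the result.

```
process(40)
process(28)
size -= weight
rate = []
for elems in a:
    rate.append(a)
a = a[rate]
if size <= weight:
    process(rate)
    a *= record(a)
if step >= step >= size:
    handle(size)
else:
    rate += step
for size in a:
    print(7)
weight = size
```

12

Transformed code:
process(40)
process(28)
size = size - weight
rate = [a for elems in a]
a = a[rate]
if size <= weight:
    process(rate)
    a = a * record(a)
if step >= step >= size:
    handle(size)
else:
    rate = rate + step
for size in a:
    print(7)
weight = size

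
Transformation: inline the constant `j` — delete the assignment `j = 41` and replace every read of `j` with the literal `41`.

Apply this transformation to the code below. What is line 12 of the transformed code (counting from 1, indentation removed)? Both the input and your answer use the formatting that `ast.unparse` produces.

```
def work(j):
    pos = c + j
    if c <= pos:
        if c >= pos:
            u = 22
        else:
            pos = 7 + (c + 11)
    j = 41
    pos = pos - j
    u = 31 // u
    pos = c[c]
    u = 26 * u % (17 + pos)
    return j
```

Transformed code:
def work(j):
    pos = c + 41
    if c <= pos:
        if c >= pos:
            u = 22
        else:
            pos = 7 + (c + 11)
    pos = pos - 41
    u = 31 // u
    pos = c[c]
    u = 26 * u % (17 + pos)
    return 41

return 41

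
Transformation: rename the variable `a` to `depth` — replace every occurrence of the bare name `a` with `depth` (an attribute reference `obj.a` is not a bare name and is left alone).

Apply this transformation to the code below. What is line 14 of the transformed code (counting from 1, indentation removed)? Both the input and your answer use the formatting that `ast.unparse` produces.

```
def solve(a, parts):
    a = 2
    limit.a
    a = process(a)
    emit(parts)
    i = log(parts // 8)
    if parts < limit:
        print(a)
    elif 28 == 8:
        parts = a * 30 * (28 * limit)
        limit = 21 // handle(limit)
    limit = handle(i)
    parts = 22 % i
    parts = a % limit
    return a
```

Transformed code:
def solve(depth, parts):
    depth = 2
    limit.a
    depth = process(depth)
    emit(parts)
    i = log(parts // 8)
    if parts < limit:
        print(depth)
    elif 28 == 8:
        parts = depth * 30 * (28 * limit)
        limit = 21 // handle(limit)
    limit = handle(i)
    parts = 22 % i
    parts = depth % limit
    return depth

parts = depth % limit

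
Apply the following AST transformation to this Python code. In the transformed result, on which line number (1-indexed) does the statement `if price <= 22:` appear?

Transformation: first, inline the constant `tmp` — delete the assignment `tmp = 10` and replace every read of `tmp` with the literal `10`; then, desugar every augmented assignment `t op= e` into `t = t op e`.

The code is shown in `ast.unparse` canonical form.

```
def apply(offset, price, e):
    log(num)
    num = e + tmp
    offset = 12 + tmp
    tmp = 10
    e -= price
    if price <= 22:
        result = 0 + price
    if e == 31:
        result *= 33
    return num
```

Transformed code:
def apply(offset, price, e):
    log(num)
    num = e + 10
    offset = 12 + 10
    e = e - price
    if price <= 22:
        result = 0 + price
    if e == 31:
        result = result * 33
    return num

6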